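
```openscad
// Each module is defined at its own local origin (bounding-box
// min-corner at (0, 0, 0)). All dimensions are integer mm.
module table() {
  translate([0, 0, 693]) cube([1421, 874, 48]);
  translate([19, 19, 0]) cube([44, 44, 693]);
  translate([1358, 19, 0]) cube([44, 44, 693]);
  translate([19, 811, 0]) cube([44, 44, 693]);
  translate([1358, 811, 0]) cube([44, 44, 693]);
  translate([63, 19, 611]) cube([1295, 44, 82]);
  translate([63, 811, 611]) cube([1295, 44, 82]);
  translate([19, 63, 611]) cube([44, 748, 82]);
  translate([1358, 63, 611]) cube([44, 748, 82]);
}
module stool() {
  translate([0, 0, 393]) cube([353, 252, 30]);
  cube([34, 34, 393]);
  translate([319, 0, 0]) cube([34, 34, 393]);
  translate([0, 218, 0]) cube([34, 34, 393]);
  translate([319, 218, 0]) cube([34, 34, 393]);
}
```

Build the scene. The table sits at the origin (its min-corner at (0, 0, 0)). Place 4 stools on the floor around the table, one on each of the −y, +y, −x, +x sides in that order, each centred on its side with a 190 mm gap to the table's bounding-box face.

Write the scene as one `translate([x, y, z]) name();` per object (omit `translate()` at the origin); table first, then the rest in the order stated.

table();
translate([534, -442, 0]) stool();
translate([534, 1064, 0]) stool();
translate([-543, 311, 0]) stool();
translate([1611, 311, 0]) stool();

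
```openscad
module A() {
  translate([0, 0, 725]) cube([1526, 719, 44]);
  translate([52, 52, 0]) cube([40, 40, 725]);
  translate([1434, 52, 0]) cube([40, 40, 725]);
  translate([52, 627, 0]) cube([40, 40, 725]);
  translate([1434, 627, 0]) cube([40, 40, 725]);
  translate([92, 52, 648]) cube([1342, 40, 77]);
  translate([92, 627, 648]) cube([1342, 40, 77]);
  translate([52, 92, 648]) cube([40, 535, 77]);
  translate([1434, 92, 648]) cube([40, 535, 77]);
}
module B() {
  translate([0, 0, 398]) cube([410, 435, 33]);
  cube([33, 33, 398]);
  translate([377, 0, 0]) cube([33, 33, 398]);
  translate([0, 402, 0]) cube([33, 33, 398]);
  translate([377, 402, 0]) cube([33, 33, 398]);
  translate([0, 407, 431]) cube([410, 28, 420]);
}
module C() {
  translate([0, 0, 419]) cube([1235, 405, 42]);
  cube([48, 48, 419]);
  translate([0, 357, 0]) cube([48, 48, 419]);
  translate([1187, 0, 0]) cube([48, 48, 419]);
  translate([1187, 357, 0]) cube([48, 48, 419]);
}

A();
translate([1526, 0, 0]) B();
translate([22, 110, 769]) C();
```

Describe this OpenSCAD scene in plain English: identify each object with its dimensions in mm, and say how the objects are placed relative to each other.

A is a table with a 1526×719 mm rectangular top, 44 mm thick, top surface at z = 769 mm, supported by four 40×40 mm square legs, each inset 52 mm from the nearest pair of top edges, running from the floor. Four apron rails, 40 mm thick and 77 mm tall, run between adjacent legs with their top edges flush with the underside of the top and their outer faces flush with the legs' outer faces.

B is a chair: 410×435 mm seat, 33 mm thick, top at z = 431 mm, on four 33 mm square corner legs flush with the seat edges. A 28 mm thick backrest slab spans the full seat width, extending 420 mm above the seat top, its back face flush with the seat's +y edge.

C is a bench: a 1235×405 mm seat slab, 42 mm thick, top at z = 461 mm, on four 48×48 mm square legs flush with the seat corners and standing on z = 0.

The chair is against the table's +x side, with their −y faces flush. The bench is on top of the table.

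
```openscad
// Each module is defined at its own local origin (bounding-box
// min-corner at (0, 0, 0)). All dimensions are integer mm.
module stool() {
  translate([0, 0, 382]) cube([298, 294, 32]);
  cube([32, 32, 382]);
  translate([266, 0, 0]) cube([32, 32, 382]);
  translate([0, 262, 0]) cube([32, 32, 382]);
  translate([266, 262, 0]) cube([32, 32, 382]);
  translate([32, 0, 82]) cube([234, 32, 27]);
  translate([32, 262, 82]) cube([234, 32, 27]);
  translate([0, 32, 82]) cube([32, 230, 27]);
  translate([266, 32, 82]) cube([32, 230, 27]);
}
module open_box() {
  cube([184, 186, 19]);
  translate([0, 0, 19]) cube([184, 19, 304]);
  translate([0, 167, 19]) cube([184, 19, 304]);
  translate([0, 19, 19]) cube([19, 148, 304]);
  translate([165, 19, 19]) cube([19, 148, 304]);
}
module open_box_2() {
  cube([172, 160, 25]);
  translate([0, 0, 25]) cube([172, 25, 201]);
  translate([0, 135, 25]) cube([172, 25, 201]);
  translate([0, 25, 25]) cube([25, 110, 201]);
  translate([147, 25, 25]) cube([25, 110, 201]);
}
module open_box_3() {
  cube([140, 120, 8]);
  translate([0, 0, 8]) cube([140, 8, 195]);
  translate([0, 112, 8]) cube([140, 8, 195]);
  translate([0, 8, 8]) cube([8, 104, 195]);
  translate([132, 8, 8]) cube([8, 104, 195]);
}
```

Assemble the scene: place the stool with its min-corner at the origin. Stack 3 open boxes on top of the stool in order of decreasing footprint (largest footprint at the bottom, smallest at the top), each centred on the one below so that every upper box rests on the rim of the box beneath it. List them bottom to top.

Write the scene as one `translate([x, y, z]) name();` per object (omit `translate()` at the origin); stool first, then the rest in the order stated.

stool();
translate([57, 54, 414]) open_box();
translate([63, 67, 737]) open_box_2();
translate([79, 87, 963]) open_box_3();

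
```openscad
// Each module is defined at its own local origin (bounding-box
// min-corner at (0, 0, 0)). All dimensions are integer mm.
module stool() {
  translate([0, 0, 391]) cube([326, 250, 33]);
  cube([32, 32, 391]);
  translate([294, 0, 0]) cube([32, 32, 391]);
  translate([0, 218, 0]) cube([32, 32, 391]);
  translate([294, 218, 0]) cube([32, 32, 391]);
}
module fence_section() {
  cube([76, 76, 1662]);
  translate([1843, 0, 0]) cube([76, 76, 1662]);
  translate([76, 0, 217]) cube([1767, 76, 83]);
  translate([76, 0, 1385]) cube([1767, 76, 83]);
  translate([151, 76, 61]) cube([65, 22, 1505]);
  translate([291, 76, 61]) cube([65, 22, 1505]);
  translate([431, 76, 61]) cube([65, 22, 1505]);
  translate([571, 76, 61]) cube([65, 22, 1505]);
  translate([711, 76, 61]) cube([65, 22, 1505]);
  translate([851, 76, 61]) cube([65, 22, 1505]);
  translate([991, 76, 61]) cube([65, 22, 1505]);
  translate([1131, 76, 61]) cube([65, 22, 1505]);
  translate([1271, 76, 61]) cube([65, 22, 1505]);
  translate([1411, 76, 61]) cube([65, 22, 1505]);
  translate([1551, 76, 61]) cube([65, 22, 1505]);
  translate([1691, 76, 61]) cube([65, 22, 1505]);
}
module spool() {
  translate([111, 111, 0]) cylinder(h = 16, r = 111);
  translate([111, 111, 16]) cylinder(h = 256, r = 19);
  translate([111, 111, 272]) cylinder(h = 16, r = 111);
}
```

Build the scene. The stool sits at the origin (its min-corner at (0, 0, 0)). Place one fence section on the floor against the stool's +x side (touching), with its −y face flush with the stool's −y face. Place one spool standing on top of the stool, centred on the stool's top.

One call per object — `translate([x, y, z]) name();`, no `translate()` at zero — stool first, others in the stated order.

stool();
translate([326, 0, 0]) fence_section();
translate([52, 14, 424]) spool();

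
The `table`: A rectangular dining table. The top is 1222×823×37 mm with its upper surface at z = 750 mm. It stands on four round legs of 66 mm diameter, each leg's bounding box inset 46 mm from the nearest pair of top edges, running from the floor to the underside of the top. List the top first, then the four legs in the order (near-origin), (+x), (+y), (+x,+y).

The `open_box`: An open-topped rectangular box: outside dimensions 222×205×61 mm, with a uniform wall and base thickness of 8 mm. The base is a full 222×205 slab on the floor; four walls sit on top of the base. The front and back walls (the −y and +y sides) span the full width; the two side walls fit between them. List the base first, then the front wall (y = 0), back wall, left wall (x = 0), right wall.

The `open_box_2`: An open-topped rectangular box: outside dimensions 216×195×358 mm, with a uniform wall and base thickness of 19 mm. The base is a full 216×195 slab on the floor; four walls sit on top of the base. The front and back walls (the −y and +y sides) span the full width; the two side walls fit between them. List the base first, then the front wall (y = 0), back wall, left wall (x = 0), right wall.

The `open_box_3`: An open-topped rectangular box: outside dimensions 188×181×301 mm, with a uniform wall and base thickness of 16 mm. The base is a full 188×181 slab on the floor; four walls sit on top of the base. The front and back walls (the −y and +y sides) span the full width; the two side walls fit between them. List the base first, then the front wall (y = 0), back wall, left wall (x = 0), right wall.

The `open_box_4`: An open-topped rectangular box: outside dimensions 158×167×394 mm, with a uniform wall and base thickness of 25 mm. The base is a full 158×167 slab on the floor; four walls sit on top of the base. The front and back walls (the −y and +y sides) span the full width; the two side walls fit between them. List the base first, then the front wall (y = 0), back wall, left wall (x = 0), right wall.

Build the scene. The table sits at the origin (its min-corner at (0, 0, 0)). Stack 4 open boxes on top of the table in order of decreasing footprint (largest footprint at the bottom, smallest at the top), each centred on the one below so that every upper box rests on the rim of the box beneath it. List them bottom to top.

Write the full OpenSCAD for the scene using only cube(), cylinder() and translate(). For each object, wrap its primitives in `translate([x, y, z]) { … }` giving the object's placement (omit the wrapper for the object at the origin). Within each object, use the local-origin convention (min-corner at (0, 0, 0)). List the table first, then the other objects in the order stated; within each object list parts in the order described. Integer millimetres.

translate([0, 0, 713]) cube([1222, 823, 37]);
translate([79, 79, 0]) cylinder(h = 713, r = 33);
translate([1143, 79, 0]) cylinder(h = 713, r = 33);
translate([79, 744, 0]) cylinder(h = 713, r = 33);
translate([1143, 744, 0]) cylinder(h = 713, r = 33);
translate([500, 309, 750]) {
  cube([222, 205, 8]);
  translate([0, 0, 8]) cube([222, 8, 53]);
  translate([0, 197, 8]) cube([222, 8, 53]);
  translate([0, 8, 8]) cube([8, 189, 53]);
  translate([214, 8, 8]) cube([8, 189, 53]);
}
translate([503, 314, 811]) {
  cube([216, 195, 19]);
  translate([0, 0, 19]) cube([216, 19, 339]);
  translate([0, 176, 19]) cube([216, 19, 339]);
  translate([0, 19, 19]) cube([19, 157, 339]);
  translate([197, 19, 19]) cube([19, 157, 339]);
}
translate([517, 321, 1169]) {
  cube([188, 181, 16]);
  translate([0, 0, 16]) cube([188, 16, 285]);
  translate([0, 165, 16]) cube([188, 16, 285]);
  translate([0, 16, 16]) cube([16, 149, 285]);
  translate([172, 16, 16]) cube([16, 149, 285]);
}
translate([532, 328, 1470]) {
  cube([158, 167, 25]);
  translate([0, 0, 25]) cube([158, 25, 369]);
  translate([0, 142, 25]) cube([158, 25, 369]);
  translate([0, 25, 25]) cube([25, 117, 369]);
  translate([133, 25, 25]) cube([25, 117, 369]);
}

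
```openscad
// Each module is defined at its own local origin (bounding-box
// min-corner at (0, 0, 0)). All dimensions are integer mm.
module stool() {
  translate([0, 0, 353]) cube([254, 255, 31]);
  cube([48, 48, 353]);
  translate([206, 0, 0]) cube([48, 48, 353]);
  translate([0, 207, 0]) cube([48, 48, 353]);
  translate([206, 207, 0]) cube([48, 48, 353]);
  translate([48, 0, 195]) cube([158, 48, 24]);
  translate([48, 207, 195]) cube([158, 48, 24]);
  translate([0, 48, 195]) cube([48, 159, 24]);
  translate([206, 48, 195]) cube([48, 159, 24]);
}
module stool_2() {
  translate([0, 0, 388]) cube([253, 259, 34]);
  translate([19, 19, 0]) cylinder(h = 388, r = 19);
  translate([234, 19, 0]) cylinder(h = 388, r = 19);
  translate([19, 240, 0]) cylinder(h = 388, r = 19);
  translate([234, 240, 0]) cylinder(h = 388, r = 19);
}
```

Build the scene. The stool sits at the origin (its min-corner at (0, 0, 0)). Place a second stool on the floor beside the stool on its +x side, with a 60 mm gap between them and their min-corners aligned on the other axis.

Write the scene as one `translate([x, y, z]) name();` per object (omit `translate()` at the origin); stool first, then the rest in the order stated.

stool();
translate([314, 0, 0]) stool_2();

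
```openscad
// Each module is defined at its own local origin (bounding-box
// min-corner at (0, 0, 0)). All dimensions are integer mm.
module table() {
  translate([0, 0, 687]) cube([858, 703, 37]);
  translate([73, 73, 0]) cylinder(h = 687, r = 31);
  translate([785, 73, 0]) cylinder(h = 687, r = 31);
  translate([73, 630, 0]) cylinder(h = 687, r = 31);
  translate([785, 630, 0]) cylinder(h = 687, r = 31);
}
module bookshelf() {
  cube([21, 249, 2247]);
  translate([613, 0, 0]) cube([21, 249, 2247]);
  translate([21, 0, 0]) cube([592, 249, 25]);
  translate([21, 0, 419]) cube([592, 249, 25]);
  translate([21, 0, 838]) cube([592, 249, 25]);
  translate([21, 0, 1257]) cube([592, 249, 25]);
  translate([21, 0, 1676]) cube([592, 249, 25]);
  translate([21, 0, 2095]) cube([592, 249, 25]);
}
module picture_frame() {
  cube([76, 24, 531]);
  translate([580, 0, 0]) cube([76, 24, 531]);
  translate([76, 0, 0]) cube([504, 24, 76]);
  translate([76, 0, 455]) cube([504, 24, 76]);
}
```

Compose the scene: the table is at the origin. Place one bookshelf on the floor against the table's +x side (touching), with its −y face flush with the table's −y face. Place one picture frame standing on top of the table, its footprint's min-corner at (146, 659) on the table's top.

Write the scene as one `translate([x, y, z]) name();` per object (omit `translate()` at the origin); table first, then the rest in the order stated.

table();
translate([858, 0, 0]) bookshelf();
translate([146, 659, 724]) picture_frame();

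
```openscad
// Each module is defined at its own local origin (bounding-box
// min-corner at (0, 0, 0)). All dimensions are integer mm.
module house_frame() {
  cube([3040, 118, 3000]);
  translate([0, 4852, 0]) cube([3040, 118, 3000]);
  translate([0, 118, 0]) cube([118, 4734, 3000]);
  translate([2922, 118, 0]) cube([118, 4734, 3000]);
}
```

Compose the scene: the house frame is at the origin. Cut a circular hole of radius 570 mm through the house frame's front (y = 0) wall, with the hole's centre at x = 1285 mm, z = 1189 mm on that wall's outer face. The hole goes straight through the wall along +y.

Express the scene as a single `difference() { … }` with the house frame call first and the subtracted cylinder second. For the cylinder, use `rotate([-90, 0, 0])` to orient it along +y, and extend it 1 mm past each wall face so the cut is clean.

difference() {
  house_frame();
  translate([1285, -1, 1189]) rotate([-90, 0, 0]) cylinder(h = 120, r = 570);
}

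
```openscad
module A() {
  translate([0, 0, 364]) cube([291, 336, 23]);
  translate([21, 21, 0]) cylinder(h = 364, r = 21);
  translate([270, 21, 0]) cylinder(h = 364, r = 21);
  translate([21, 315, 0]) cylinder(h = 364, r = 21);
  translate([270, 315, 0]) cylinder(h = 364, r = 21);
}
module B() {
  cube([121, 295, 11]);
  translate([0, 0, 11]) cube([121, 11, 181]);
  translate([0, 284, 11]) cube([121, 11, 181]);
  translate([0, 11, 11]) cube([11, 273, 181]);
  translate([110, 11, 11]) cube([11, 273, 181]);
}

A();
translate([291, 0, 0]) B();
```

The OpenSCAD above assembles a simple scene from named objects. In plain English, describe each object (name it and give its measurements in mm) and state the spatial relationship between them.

A is a simple wooden stool: a rectangular seat 291 mm (x) by 336 mm (y), 23 mm thick, top face at z = 387 mm, on four round legs, each 42 mm in diameter. The legs rest on z = 0, each leg's axis is inset half a diameter from the nearest pair of seat edges (so the leg's bounding box is flush with the corner).

B is an open-topped rectangular box: outside dimensions 121×295×192 mm, with a uniform wall and base thickness of 11 mm. The base is a full 121×295 slab on the floor; four walls sit on top of the base. The front and back walls (the −y and +y sides) span the full width; the two side walls fit between them.

The open box is against the stool's +x side, with their −y faces flush.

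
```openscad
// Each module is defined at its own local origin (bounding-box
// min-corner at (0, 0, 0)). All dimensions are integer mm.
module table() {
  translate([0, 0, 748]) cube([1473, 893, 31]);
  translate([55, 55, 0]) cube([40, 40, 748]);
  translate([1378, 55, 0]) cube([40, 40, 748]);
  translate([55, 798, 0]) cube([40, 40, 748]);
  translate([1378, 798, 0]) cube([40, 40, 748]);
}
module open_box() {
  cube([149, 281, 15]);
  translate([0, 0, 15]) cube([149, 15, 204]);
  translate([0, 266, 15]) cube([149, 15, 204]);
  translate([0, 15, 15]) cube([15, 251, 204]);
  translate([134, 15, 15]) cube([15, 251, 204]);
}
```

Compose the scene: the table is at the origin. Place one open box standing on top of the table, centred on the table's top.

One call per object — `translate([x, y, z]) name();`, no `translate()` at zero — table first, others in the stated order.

table();
translate([662, 306, 779]) open_box();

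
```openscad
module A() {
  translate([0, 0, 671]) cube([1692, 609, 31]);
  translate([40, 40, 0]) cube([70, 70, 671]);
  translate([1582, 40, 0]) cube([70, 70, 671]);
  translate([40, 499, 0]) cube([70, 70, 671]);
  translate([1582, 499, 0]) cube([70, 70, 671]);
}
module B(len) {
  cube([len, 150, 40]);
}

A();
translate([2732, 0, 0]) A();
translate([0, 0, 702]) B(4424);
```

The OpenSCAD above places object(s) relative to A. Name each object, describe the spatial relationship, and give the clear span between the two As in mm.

A is a table. B is a beam. A beam spans the tops of two tables. The clear span between the two tables is 1040 mm.

Second table starts at x = 2732; first ends at x = 1692; clear span = 2732 − 1692 = 1040 mm.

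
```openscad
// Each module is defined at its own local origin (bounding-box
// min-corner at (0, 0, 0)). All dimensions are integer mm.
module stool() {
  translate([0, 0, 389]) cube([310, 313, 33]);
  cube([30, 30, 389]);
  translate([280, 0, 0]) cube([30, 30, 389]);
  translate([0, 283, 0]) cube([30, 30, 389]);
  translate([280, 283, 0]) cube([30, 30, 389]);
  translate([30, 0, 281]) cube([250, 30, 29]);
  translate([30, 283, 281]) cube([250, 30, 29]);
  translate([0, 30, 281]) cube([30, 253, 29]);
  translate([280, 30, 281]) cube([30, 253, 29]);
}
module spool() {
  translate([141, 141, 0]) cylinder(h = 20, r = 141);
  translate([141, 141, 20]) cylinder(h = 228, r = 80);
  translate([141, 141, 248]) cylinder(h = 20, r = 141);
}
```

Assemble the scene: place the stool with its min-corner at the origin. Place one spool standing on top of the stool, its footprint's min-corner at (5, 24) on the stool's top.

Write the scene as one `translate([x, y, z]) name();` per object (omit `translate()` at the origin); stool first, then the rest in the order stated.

stool();
translate([5, 24, 422]) spool();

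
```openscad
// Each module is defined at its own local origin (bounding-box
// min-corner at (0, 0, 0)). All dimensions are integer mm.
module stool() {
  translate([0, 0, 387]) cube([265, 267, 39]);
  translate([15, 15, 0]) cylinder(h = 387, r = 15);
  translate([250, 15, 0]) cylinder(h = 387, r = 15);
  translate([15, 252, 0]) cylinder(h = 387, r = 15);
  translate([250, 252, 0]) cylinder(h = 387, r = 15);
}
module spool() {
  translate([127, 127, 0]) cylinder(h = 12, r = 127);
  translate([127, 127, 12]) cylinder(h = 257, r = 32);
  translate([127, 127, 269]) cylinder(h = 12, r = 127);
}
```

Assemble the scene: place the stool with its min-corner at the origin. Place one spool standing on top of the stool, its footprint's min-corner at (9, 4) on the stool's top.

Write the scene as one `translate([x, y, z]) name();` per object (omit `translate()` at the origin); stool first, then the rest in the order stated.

stool();
translate([9, 4, 426]) spool();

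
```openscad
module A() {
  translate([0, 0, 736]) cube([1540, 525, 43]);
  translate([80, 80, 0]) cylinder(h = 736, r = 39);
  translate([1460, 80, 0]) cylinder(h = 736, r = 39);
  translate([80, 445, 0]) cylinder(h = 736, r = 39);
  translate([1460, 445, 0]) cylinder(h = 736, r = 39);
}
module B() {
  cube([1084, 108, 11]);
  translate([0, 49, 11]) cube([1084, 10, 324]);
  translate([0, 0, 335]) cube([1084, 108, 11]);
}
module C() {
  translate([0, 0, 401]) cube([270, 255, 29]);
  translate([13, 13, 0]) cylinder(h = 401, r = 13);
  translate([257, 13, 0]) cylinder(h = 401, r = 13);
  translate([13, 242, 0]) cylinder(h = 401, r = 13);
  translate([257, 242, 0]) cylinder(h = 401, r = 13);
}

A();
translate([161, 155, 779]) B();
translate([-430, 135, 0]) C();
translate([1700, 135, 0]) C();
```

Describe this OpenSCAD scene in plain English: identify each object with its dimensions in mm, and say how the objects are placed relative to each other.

A is a table: top 1540 mm (x) × 525 mm (y), 43 mm thick, upper face at z = 779 mm, on four round legs of 78 mm diameter, each leg's bounding box inset 41 mm from the nearest pair of top edges, running from z = 0 to the bottom of the top.

B is an I-beam lying along x, 1084 mm long. Overall section height 346 mm. Two flanges 108 mm wide (y) and 11 mm thick, one on the floor and one at the top; a web 10 mm thick runs between them, centred on the flange width.

C is a four-legged stool. The seat is 270×255 mm, 29 mm thick, top at z = 430 mm. It stands on four round legs, each 26 mm in diameter, from z = 0 to the seat underside, each leg's axis is inset half a diameter from the nearest pair of seat edges (so the leg's bounding box is flush with the corner).

The I-beam is on top of the table. Two stools sit around the table at the −x, +x sides.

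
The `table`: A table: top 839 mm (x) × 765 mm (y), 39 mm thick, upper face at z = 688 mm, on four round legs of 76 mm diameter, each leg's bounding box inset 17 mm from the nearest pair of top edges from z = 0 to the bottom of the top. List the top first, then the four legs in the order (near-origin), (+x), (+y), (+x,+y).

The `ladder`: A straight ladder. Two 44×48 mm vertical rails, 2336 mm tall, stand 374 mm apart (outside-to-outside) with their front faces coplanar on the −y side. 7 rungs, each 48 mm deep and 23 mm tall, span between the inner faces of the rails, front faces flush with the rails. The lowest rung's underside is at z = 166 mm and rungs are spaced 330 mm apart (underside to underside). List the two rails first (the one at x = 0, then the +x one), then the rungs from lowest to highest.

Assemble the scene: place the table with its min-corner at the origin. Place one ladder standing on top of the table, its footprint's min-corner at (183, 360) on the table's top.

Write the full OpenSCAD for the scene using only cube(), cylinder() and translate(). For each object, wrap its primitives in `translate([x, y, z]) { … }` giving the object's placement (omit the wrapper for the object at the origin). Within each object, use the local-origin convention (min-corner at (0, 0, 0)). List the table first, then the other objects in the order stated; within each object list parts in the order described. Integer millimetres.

translate([0, 0, 649]) cube([839, 765, 39]);
translate([55, 55, 0]) cylinder(h = 649, r = 38);
translate([784, 55, 0]) cylinder(h = 649, r = 38);
translate([55, 710, 0]) cylinder(h = 649, r = 38);
translate([784, 710, 0]) cylinder(h = 649, r = 38);
translate([183, 360, 688]) {
  cube([44, 48, 2336]);
  translate([330, 0, 0]) cube([44, 48, 2336]);
  translate([44, 0, 166]) cube([286, 48, 23]);
  translate([44, 0, 496]) cube([286, 48, 23]);
  translate([44, 0, 826]) cube([286, 48, 23]);
  translate([44, 0, 1156]) cube([286, 48, 23]);
  translate([44, 0, 1486]) cube([286, 48, 23]);
  translate([44, 0, 1816]) cube([286, 48, 23]);
  translate([44, 0, 2146]) cube([286, 48, 23]);
}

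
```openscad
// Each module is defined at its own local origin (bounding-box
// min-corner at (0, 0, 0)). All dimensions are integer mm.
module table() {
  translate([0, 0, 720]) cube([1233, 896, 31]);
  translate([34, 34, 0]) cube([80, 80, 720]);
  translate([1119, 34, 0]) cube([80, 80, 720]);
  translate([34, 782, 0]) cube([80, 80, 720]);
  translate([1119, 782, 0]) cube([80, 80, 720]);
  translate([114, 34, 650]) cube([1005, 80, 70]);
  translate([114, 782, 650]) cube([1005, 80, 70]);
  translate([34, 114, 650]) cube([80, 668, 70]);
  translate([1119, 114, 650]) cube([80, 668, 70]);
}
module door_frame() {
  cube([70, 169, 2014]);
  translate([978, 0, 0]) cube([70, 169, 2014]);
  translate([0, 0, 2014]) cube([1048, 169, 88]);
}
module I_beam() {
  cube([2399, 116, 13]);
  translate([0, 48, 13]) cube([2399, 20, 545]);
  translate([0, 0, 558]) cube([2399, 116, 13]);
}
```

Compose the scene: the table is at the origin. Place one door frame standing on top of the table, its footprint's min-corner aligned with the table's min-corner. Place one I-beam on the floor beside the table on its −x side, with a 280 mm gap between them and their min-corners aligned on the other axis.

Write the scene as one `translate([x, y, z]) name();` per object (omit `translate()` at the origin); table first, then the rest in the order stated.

table();
translate([0, 0, 751]) door_frame();
translate([-2679, 0, 0]) I_beam();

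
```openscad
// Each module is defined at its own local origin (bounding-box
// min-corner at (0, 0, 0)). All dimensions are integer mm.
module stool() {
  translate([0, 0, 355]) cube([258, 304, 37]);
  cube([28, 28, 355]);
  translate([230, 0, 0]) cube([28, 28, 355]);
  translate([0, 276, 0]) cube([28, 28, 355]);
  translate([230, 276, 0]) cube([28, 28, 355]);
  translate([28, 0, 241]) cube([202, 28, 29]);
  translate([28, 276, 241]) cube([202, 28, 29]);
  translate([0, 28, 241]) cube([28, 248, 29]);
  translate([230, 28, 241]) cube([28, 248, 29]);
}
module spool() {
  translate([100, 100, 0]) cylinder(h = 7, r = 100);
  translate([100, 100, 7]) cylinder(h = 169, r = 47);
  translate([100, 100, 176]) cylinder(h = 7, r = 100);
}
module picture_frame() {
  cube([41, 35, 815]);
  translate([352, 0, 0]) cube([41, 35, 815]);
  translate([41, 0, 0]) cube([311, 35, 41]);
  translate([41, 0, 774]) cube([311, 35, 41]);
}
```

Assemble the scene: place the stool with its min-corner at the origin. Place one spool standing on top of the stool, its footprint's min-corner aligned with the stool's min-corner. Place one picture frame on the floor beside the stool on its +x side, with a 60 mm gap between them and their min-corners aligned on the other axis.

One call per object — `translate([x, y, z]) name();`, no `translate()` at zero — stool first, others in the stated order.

stool();
translate([0, 0, 392]) spool();
translate([318, 0, 0]) picture_frame();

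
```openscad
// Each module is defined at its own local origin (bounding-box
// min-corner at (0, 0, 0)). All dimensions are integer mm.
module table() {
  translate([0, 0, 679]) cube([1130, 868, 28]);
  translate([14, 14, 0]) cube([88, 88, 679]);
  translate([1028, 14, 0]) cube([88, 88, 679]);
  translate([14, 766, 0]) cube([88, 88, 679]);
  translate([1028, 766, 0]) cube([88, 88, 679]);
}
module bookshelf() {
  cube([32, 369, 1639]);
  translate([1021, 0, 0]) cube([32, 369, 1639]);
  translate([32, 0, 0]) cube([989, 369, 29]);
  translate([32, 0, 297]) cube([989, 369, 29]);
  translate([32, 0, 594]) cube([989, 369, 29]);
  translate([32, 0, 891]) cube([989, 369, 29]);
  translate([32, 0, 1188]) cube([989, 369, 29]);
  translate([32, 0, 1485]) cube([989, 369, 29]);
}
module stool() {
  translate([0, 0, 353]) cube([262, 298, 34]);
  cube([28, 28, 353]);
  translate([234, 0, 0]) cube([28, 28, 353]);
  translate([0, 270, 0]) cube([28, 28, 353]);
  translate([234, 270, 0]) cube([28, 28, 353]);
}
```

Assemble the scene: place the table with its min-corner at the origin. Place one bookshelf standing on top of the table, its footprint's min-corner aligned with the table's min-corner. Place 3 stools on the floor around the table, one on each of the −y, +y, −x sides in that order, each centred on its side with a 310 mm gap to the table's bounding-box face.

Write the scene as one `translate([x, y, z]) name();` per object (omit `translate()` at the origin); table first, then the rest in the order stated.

table();
translate([0, 0, 707]) bookshelf();
translate([434, -608, 0]) stool();
translate([434, 1178, 0]) stool();
translate([-572, 285, 0]) stool();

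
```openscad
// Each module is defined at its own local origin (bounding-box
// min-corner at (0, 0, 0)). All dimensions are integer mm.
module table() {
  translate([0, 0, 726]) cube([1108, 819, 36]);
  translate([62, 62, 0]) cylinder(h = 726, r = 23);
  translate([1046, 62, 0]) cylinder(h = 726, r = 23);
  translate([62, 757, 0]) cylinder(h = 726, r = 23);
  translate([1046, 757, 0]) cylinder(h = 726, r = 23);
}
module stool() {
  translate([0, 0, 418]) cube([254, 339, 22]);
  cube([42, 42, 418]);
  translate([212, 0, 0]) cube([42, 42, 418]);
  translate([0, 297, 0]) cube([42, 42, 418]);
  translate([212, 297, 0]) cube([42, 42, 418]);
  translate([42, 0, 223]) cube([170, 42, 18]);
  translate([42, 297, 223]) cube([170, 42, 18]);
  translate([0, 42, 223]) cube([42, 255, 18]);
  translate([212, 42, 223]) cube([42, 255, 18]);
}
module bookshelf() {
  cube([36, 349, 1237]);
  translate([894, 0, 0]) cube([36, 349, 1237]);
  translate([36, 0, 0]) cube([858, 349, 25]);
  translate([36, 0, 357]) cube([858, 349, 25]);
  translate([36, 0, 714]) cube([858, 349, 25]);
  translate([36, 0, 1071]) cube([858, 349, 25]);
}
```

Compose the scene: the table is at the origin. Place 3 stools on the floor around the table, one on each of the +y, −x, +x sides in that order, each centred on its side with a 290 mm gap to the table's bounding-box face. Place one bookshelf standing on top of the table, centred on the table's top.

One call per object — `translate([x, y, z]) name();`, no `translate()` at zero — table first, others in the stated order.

table();
translate([427, 1109, 0]) stool();
translate([-544, 240, 0]) stool();
translate([1398, 240, 0]) stool();
translate([89, 235, 762]) bookshelf();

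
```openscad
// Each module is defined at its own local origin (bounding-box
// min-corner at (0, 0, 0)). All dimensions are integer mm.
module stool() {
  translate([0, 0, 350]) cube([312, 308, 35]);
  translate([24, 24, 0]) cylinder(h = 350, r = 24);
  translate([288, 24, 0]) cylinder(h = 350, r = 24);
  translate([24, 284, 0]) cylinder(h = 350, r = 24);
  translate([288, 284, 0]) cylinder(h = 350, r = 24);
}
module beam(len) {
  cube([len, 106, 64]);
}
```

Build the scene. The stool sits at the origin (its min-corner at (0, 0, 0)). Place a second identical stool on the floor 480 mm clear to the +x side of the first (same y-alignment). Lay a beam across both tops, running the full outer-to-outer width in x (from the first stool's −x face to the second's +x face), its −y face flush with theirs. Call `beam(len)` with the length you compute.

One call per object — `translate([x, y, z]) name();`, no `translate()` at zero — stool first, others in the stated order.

stool();
translate([792, 0, 0]) stool();
translate([0, 0, 385]) beam(1104);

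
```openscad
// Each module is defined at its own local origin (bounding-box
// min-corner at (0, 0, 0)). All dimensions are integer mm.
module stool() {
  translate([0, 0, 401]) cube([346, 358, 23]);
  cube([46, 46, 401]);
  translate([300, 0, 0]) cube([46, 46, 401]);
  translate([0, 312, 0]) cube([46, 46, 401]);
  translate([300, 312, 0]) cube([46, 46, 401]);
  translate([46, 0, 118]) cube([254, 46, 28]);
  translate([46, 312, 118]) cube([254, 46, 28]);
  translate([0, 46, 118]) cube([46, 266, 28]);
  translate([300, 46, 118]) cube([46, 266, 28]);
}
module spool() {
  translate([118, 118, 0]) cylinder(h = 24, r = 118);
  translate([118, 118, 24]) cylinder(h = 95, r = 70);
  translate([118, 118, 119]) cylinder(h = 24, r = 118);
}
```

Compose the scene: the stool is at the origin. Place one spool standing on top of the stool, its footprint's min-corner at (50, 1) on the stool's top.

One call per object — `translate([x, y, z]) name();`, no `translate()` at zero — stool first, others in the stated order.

stool();
translate([50, 1, 424]) spool();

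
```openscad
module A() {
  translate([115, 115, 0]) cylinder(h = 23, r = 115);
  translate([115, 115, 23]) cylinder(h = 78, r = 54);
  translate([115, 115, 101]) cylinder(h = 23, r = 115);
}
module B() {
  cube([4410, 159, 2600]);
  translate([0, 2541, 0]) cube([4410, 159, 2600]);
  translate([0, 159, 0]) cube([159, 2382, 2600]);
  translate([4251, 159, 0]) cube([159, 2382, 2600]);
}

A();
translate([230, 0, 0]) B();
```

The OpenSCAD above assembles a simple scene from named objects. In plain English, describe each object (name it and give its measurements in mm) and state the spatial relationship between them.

A is a spool: two coaxial disc flanges of radius 115 mm and thickness 23 mm, joined by a core cylinder of radius 54 mm and height 78 mm. The lower flange rests on z = 0 and the three cylinders share a vertical axis.

B is the wall frame of a small rectangular building: four walls, each 2600 mm tall and 159 mm thick, enclosing a footprint 4410 mm (x) by 2700 mm (y) outside-to-outside, with no floor or roof. The front and back walls (the −y and +y sides) span the full width; the two side walls fit between them.

The house frame is against the spool's +x side, with their −y faces flush.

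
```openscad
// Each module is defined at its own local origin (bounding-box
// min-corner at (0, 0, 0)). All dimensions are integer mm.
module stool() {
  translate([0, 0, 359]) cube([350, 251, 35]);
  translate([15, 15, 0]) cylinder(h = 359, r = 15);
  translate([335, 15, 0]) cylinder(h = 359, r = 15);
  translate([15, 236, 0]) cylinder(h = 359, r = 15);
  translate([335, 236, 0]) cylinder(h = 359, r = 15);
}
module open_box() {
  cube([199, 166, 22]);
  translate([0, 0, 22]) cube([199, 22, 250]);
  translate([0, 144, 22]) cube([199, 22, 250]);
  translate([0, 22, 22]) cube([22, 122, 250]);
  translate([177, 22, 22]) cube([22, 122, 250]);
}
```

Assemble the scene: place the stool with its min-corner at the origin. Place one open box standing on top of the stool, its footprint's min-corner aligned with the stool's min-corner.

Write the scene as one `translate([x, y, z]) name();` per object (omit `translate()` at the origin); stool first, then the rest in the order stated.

stool();
translate([0, 0, 394]) open_box();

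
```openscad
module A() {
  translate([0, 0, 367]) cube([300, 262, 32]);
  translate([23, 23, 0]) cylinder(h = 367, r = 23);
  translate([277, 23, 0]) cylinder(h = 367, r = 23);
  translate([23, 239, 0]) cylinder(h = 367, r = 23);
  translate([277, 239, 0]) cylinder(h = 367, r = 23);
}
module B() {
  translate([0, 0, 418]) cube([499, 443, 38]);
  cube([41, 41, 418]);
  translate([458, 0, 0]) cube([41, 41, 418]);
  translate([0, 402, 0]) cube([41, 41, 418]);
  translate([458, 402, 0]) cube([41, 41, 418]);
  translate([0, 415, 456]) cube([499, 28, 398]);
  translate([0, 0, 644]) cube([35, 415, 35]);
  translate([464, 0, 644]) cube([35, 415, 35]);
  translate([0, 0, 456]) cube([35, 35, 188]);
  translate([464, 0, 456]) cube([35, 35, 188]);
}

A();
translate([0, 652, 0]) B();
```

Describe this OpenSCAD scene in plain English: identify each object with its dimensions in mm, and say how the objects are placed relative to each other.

A is a simple wooden stool: a rectangular seat 300 mm (x) by 262 mm (y), 32 mm thick, top face at z = 399 mm, on four round legs, each 46 mm in diameter. The legs rest on z = 0, each leg's axis is inset half a diameter from the nearest pair of seat edges (so the leg's bounding box is flush with the corner).

B is a chair. The seat is a 499×443×38 mm slab with its top at z = 456 mm, on four 41×41 mm corner legs (flush with the seat edges, standing on z = 0). A flat backrest 28 mm thick, 398 mm tall, spans the full seat width and rises from the seat top along its +y edge, rear face flush with the rear of the seat. Two armrests of 35×35 mm section run along each side from the seat's front edge to the front of the backrest, top faces 223 mm above the seat top and outer faces flush with the seat's x-edges; a 35×35 mm post under the front of each armrest stands on the seat at the front corner.

The chair is on the floor beside the stool on its +y side.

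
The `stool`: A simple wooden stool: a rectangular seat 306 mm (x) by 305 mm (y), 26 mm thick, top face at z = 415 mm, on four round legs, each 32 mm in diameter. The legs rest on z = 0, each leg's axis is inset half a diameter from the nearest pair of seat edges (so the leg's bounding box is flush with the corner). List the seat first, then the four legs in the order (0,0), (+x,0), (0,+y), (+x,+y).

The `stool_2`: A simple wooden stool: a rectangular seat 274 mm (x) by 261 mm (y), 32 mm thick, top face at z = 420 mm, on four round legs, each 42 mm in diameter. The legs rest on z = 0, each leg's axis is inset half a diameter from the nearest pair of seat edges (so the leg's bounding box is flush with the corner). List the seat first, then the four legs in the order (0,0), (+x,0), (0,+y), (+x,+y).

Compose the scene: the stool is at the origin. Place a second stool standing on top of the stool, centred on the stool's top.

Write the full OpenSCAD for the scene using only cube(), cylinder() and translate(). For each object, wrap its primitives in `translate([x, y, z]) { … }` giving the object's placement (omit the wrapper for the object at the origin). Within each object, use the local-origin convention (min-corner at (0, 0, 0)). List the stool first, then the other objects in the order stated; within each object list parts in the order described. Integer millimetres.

translate([0, 0, 389]) cube([306, 305, 26]);
translate([16, 16, 0]) cylinder(h = 389, r = 16);
translate([290, 16, 0]) cylinder(h = 389, r = 16);
translate([16, 289, 0]) cylinder(h = 389, r = 16);
translate([290, 289, 0]) cylinder(h = 389, r = 16);
translate([16, 22, 415]) {
  translate([0, 0, 388]) cube([274, 261, 32]);
  translate([21, 21, 0]) cylinder(h = 388, r = 21);
  translate([253, 21, 0]) cylinder(h = 388, r = 21);
  translate([21, 240, 0]) cylinder(h = 388, r = 21);
  translate([253, 240, 0]) cylinder(h = 388, r = 21);
}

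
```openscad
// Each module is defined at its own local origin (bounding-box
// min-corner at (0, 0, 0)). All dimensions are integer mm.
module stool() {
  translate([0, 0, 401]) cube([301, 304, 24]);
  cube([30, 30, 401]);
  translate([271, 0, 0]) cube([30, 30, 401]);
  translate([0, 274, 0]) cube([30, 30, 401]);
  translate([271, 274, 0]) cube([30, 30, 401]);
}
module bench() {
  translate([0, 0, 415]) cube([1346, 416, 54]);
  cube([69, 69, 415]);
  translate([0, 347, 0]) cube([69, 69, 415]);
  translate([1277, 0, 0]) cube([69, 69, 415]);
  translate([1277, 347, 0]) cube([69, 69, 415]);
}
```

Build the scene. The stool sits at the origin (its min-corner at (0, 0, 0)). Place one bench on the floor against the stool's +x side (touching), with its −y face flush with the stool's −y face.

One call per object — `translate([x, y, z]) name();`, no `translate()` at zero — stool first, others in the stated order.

stool();
translate([301, 0, 0]) bench();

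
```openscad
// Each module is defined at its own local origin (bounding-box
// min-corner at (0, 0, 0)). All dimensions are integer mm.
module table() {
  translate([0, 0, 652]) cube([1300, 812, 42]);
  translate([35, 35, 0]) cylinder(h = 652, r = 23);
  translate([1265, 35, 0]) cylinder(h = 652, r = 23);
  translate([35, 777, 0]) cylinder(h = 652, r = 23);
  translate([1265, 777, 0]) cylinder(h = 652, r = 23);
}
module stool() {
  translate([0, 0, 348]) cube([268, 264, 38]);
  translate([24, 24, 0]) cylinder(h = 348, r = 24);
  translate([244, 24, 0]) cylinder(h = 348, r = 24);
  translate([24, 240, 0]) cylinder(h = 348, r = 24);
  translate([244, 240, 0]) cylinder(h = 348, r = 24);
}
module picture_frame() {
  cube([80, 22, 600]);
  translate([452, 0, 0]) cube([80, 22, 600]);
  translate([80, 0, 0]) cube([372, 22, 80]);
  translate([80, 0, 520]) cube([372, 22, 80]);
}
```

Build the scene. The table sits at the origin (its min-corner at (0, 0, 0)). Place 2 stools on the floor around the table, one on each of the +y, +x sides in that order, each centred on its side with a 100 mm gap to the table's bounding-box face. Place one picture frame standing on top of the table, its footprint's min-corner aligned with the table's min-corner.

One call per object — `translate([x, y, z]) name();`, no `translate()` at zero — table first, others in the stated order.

table();
translate([516, 912, 0]) stool();
translate([1400, 274, 0]) stool();
translate([0, 0, 694]) picture_frame();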